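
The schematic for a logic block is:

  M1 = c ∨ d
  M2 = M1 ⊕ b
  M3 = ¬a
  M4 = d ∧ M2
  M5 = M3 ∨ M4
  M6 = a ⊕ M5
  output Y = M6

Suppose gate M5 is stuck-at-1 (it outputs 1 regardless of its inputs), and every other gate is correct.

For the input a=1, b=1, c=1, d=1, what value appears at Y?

0

Propagate with M5 forced: M1=1, M2=0, M3=0, M4=0, M5=1 [stuck-at-1], M6=0.
So Y = 0. (Without the fault it would be 1.)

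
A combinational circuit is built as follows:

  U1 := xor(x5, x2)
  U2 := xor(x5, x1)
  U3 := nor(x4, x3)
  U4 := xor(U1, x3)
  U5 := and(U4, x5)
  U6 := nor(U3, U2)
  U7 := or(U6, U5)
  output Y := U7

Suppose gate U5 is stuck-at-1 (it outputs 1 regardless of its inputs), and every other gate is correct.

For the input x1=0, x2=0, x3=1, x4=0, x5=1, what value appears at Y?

1

Propagate with U5 forced: U1=1, U2=1, U3=0, U4=0, U5=1 [stuck-at-1], U6=0, U7=1.
So Y = 1. (Without the fault it would be 0.)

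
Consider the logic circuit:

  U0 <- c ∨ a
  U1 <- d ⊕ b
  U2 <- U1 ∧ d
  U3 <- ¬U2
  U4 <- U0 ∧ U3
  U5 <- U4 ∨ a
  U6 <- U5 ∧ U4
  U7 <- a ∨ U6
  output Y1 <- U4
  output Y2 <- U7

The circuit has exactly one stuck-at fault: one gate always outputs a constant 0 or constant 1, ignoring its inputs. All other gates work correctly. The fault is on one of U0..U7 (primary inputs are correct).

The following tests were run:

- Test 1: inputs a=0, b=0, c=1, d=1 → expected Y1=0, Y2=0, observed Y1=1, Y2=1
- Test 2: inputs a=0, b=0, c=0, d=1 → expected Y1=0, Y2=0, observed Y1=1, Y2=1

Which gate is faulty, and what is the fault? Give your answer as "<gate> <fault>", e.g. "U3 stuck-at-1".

U4 stuck-at-1

Fault-free values for test 1 (a=0, b=0, c=1, d=1): U0=1, U1=1, U2=1, U3=0, U4=0, U5=0, U6=0, U7=0, giving Y1=0, Y2=0. Observed Y1=1, Y2=1.
Test 1: faults giving observed Y1=1, Y2=1 are {U1 stuck-at-0, U2 stuck-at-0, U3 stuck-at-1, U4 stuck-at-1}.
Test 2 (a=0, b=0, c=0, d=1): fault-free U0=0, U1=1, U2=1, U3=0, U4=0, U5=0, U6=0, U7=0 → Y1=0, Y2=0; observed Y1=1, Y2=1. Eliminates U1 stuck-at-0, U2 stuck-at-0, U3 stuck-at-1.
Only U4 stuck-at-1 is consistent with every test.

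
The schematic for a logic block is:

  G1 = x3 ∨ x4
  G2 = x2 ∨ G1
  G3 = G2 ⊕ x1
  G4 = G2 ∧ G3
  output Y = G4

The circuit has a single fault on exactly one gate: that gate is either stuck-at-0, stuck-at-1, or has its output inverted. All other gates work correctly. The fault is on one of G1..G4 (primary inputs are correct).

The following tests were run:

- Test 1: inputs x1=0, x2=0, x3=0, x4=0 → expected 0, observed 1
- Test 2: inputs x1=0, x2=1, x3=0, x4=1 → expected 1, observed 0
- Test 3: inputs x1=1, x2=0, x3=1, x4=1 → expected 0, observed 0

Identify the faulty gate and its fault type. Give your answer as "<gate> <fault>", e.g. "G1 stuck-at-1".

G2 inverted output

Fault-free values for test 1 (x1=0, x2=0, x3=0, x4=0): G1=0, G2=0, G3=0, G4=0, giving Y=0. Observed 1.
Test 1: faults giving observed 1 are {G1 stuck-at-1, G1 inverted output, G2 stuck-at-1, G2 inverted output, G4 stuck-at-1, G4 inverted output}.
Test 2 (x1=0, x2=1, x3=0, x4=1): fault-free G1=1, G2=1, G3=1, G4=1 → 1; observed 0. Eliminates G1 stuck-at-1, G1 inverted output, G2 stuck-at-1, G4 stuck-at-1.
Test 3 (x1=1, x2=0, x3=1, x4=1): fault-free G1=1, G2=1, G3=0, G4=0 → 0; observed 0. Eliminates G4 inverted output.
Only G2 inverted output is consistent with every test.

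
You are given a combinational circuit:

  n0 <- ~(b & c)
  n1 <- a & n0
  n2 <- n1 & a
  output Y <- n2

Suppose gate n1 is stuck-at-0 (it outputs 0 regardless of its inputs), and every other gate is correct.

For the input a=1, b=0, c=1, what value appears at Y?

Propagate with n1 forced: n0=1, n1=0 [stuck-at-0], n2=0.
So Y = 0. (Without the fault it would be 1.)

0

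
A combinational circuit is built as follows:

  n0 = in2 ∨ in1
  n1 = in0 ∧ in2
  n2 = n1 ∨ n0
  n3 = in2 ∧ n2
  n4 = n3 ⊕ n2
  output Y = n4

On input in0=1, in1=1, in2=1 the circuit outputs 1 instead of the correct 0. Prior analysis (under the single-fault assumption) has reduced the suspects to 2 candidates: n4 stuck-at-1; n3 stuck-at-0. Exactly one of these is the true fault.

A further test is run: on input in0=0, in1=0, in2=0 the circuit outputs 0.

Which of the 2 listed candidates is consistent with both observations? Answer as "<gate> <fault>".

Evaluate each candidate on input in0=0, in1=0, in2=0:
  n4 stuck-at-1: n0=0, n1=0, n2=0, n3=0, n4=1 [stuck-at-1] → 1 — eliminated
  n3 stuck-at-0: n0=0, n1=0, n2=0, n3=0 [stuck-at-0], n4=0 → 0 — matches
Only n3 stuck-at-0 reproduces the observed 0.

n3 stuck-at-0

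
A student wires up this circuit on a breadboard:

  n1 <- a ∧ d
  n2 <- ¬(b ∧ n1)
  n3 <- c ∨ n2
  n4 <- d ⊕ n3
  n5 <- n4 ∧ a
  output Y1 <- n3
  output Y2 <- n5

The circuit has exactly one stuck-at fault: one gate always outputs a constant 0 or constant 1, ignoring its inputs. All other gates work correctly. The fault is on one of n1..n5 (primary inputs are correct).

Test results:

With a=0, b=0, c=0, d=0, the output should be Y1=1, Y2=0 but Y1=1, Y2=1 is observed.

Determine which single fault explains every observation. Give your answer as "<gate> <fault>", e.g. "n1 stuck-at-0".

n5 stuck-at-1

Fault-free values for test 1 (a=0, b=0, c=0, d=0): n1=0, n2=1, n3=1, n4=1, n5=0, giving Y1=1, Y2=0. Observed Y1=1, Y2=1.
Test 1: faults giving observed Y1=1, Y2=1 are {n5 stuck-at-1}.
Only n5 stuck-at-1 is consistent with every test.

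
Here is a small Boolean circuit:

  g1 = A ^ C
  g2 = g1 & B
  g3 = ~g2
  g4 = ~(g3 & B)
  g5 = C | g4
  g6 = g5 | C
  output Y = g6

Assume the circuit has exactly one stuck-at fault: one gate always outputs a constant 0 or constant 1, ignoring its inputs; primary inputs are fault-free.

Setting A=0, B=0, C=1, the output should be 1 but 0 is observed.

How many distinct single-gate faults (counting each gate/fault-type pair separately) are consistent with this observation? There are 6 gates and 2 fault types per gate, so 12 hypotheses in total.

1

Fault-free: g1=1, g2=0, g3=1, g4=1, g5=1, g6=1 → 1. Observed 0.
  g1 stuck-at-0: output 1 ✗
  g1 stuck-at-1: output 1 ✗
  g2 stuck-at-0: output 1 ✗
  g2 stuck-at-1: output 1 ✗
  g3 stuck-at-0: output 1 ✗
  g3 stuck-at-1: output 1 ✗
  g4 stuck-at-0: output 1 ✗
  g4 stuck-at-1: output 1 ✗
  g5 stuck-at-0: output 1 ✗
  g5 stuck-at-1: output 1 ✗
  g6 stuck-at-0: output 0 ✓
  g6 stuck-at-1: output 1 ✗
Consistent faults: {g6 stuck-at-0} — 1 in all.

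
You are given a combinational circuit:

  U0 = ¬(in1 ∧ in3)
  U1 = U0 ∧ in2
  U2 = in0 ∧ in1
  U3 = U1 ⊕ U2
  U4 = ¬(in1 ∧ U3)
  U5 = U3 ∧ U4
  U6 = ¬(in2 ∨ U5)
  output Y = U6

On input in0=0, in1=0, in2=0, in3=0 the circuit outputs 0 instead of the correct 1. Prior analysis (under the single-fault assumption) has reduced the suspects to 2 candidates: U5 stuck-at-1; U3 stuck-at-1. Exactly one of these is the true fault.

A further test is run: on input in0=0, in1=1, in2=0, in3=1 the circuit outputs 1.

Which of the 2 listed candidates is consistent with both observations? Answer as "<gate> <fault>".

Evaluate each candidate on input in0=0, in1=1, in2=0, in3=1:
  U5 stuck-at-1: U0=0, U1=0, U2=0, U3=0, U4=1, U5=1 [stuck-at-1], U6=0 → 0 — eliminated
  U3 stuck-at-1: U0=0, U1=0, U2=0, U3=1 [stuck-at-1], U4=0, U5=0, U6=1 → 1 — matches
Only U3 stuck-at-1 reproduces the observed 1.

U3 stuck-at-1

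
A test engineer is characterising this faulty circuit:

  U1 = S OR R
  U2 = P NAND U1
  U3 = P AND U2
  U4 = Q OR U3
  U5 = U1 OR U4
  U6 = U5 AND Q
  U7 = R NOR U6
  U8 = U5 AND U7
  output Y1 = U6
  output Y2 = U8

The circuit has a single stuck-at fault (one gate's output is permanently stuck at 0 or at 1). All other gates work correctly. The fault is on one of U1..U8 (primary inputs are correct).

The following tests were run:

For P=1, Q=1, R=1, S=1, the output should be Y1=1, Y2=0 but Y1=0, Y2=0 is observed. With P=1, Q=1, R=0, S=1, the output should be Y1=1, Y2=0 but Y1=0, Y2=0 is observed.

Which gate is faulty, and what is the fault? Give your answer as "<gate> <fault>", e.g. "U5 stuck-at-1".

U5 stuck-at-0

Fault-free values for test 1 (P=1, Q=1, R=1, S=1): U1=1, U2=0, U3=0, U4=1, U5=1, U6=1, U7=0, U8=0, giving Y1=1, Y2=0. Observed Y1=0, Y2=0.
Test 1: faults giving observed Y1=0, Y2=0 are {U5 stuck-at-0, U6 stuck-at-0}.
Test 2 (P=1, Q=1, R=0, S=1): fault-free U1=1, U2=0, U3=0, U4=1, U5=1, U6=1, U7=0, U8=0 → Y1=1, Y2=0; observed Y1=0, Y2=0. Eliminates U6 stuck-at-0.
Only U5 stuck-at-0 is consistent with every test.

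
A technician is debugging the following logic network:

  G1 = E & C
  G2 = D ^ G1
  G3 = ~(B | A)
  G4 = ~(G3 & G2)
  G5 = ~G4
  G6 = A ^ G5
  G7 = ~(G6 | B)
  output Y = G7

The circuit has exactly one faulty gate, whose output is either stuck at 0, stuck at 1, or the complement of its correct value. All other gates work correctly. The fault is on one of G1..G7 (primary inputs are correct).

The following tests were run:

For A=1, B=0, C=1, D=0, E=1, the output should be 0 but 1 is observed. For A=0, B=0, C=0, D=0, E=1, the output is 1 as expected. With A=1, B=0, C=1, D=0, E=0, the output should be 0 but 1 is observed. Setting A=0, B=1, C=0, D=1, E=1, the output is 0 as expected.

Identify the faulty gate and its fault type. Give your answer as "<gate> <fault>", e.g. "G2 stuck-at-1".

G6 stuck-at-0

Fault-free values for test 1 (A=1, B=0, C=1, D=0, E=1): G1=1, G2=1, G3=0, G4=1, G5=0, G6=1, G7=0, giving Y=0. Observed 1.
Test 1: faults giving observed 1 are {G3 stuck-at-1, G3 inverted output, G4 stuck-at-0, G4 inverted output, G5 stuck-at-1, G5 inverted output, G6 stuck-at-0, G6 inverted output, G7 stuck-at-1, G7 inverted output}.
Test 2 (A=0, B=0, C=0, D=0, E=1): fault-free G1=0, G2=0, G3=1, G4=1, G5=0, G6=0, G7=1 → 1; observed 1. Eliminates G4 stuck-at-0, G4 inverted output, G5 stuck-at-1, G5 inverted output, G6 inverted output, G7 inverted output.
Test 3 (A=1, B=0, C=1, D=0, E=0): fault-free G1=0, G2=0, G3=0, G4=1, G5=0, G6=1, G7=0 → 0; observed 1. Eliminates G3 stuck-at-1, G3 inverted output.
Test 4 (A=0, B=1, C=0, D=1, E=1): fault-free G1=0, G2=1, G3=0, G4=1, G5=0, G6=0, G7=0 → 0; observed 0. Eliminates G7 stuck-at-1.
Only G6 stuck-at-0 is consistent with every test.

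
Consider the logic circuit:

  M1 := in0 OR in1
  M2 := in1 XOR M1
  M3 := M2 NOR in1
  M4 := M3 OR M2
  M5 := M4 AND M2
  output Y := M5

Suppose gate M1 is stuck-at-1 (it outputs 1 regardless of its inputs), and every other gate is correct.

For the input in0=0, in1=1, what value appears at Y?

Propagate with M1 forced: M1=1 [stuck-at-1], M2=0, M3=0, M4=0, M5=0.
So Y = 0. (Same as the fault-free value — the fault is masked on this input.)

0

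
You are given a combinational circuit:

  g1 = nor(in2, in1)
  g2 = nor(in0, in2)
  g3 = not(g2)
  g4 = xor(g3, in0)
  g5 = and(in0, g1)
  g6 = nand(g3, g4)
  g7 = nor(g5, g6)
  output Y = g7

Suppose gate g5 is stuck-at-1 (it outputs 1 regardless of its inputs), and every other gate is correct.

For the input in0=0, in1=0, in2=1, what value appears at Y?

0

Propagate with g5 forced: g1=0, g2=0, g3=1, g4=1, g5=1 [stuck-at-1], g6=0, g7=0.
So Y = 0. (Without the fault it would be 1.)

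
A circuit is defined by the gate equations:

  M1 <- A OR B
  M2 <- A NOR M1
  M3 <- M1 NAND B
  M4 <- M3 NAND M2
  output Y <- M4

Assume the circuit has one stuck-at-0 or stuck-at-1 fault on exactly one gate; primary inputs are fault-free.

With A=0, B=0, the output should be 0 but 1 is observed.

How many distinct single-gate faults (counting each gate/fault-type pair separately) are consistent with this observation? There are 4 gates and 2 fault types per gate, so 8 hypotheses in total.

Fault-free: M1=0, M2=1, M3=1, M4=0 → 0. Observed 1.
  M1 stuck-at-0: output 0 ✗
  M1 stuck-at-1: output 1 ✓
  M2 stuck-at-0: output 1 ✓
  M2 stuck-at-1: output 0 ✗
  M3 stuck-at-0: output 1 ✓
  M3 stuck-at-1: output 0 ✗
  M4 stuck-at-0: output 0 ✗
  M4 stuck-at-1: output 1 ✓
Consistent faults: {M1 stuck-at-1, M2 stuck-at-0, M3 stuck-at-0, M4 stuck-at-1} — 4 in all.

4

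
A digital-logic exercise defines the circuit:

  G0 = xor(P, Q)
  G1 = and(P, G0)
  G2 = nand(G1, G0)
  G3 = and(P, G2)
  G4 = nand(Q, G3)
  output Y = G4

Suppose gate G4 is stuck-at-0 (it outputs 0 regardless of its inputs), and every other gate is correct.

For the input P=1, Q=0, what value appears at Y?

0

Propagate with G4 forced: G0=1, G1=1, G2=0, G3=0, G4=0 [stuck-at-0].
So Y = 0. (Without the fault it would be 1.)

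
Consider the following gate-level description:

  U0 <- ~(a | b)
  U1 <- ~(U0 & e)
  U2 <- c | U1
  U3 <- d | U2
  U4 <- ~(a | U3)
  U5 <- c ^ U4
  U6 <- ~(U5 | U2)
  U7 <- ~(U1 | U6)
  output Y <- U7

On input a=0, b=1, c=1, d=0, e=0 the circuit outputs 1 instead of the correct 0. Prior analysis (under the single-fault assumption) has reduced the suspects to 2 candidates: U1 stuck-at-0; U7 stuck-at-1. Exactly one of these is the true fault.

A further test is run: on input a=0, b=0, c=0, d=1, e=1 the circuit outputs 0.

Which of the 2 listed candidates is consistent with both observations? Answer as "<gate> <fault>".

U1 stuck-at-0

Evaluate each candidate on input a=0, b=0, c=0, d=1, e=1:
  U1 stuck-at-0: U0=1, U1=0 [stuck-at-0], U2=0, U3=1, U4=0, U5=0, U6=1, U7=0 → 0 — matches
  U7 stuck-at-1: U0=1, U1=0, U2=0, U3=1, U4=0, U5=0, U6=1, U7=1 [stuck-at-1] → 1 — eliminated
Only U1 stuck-at-0 reproduces the observed 0.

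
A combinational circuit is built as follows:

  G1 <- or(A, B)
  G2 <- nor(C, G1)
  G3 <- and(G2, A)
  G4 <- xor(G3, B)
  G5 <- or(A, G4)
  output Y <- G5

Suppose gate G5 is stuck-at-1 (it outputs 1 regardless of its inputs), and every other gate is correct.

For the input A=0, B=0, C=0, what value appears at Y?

1

Propagate with G5 forced: G1=0, G2=1, G3=0, G4=0, G5=1 [stuck-at-1].
So Y = 1. (Without the fault it would be 0.)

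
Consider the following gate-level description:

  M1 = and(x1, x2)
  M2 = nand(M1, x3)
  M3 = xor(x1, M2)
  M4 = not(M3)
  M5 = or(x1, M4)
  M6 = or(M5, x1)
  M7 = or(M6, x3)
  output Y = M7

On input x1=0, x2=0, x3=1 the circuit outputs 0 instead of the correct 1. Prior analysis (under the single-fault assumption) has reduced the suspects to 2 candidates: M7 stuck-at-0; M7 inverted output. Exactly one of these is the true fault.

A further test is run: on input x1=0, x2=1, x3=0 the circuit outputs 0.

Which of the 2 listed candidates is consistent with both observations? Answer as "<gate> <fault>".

M7 stuck-at-0

Evaluate each candidate on input x1=0, x2=1, x3=0:
  M7 stuck-at-0: M1=0, M2=1, M3=1, M4=0, M5=0, M6=0, M7=0 [stuck-at-0] → 0 — matches
  M7 inverted output: M1=0, M2=1, M3=1, M4=0, M5=0, M6=0, M7=1 [inverted output] → 1 — eliminated
Only M7 stuck-at-0 reproduces the observed 0.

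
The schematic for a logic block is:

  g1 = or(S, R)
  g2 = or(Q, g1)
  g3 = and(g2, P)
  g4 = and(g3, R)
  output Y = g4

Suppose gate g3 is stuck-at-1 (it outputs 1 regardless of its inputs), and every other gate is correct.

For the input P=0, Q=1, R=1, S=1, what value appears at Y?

Propagate with g3 forced: g1=1, g2=1, g3=1 [stuck-at-1], g4=1.
So Y = 1. (Without the fault it would be 0.)

1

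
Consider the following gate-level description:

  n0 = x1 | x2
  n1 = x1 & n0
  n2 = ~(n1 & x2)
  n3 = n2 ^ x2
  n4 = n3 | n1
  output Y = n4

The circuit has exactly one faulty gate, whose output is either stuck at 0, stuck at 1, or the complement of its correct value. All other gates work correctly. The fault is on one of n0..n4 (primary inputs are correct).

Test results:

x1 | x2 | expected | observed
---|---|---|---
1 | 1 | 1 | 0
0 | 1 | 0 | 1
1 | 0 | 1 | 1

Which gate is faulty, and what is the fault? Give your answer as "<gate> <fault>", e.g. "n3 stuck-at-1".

Fault-free values for test 1 (x1=1, x2=1): n0=1, n1=1, n2=0, n3=1, n4=1, giving Y=1. Observed 0.
Test 1: faults giving observed 0 are {n0 stuck-at-0, n0 inverted output, n1 stuck-at-0, n1 inverted output, n4 stuck-at-0, n4 inverted output}.
Test 2 (x1=0, x2=1): fault-free n0=1, n1=0, n2=1, n3=0, n4=0 → 0; observed 1. Eliminates n0 stuck-at-0, n0 inverted output, n1 stuck-at-0, n4 stuck-at-0.
Test 3 (x1=1, x2=0): fault-free n0=1, n1=1, n2=1, n3=1, n4=1 → 1; observed 1. Eliminates n4 inverted output.
Only n1 inverted output is consistent with every test.

n1 inverted output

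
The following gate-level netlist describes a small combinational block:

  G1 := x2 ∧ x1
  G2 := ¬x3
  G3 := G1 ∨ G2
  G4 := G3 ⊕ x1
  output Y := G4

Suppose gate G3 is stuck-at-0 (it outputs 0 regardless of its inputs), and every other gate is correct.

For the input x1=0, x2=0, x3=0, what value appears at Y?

Propagate with G3 forced: G1=0, G2=1, G3=0 [stuck-at-0], G4=0.
So Y = 0. (Without the fault it would be 1.)

0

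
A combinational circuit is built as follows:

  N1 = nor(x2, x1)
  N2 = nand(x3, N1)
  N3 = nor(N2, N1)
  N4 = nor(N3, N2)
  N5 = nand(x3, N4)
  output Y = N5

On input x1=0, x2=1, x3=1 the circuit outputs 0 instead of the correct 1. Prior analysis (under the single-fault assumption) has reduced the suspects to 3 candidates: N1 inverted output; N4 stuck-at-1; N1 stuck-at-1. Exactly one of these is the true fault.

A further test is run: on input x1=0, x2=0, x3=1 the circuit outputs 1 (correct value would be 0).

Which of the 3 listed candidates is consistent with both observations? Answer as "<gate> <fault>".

N1 inverted output

Evaluate each candidate on input x1=0, x2=0, x3=1:
  N1 inverted output: N1=0 [inverted output], N2=1, N3=0, N4=0, N5=1 → 1 — matches
  N4 stuck-at-1: N1=1, N2=0, N3=0, N4=1 [stuck-at-1], N5=0 → 0 — eliminated
  N1 stuck-at-1: N1=1 [stuck-at-1], N2=0, N3=0, N4=1, N5=0 → 0 — eliminated
Only N1 inverted output reproduces the observed 1.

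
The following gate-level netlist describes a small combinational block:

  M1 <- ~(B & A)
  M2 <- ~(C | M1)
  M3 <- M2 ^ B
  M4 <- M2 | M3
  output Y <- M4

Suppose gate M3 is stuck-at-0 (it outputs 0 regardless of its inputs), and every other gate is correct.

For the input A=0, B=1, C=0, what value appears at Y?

0

Propagate with M3 forced: M1=1, M2=0, M3=0 [stuck-at-0], M4=0.
So Y = 0. (Without the fault it would be 1.)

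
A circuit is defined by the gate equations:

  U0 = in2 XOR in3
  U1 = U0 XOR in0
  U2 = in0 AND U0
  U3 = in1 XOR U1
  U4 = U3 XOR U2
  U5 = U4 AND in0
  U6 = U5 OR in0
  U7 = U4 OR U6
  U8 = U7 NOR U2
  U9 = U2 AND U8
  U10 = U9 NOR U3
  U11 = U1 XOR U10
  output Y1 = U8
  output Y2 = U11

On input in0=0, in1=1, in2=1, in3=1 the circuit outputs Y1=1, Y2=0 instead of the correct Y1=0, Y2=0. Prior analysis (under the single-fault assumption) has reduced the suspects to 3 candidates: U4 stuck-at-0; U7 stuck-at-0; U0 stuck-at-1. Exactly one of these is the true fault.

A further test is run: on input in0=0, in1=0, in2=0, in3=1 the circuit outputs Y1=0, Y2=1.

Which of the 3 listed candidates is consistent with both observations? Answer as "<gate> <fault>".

Evaluate each candidate on input in0=0, in1=0, in2=0, in3=1:
  U4 stuck-at-0: U0=1, U1=1, U2=0, U3=1, U4=0 [stuck-at-0], U5=0, U6=0, U7=0, U8=1, U9=0, U10=0, U11=1 → Y1=1, Y2=1 — eliminated
  U7 stuck-at-0: U0=1, U1=1, U2=0, U3=1, U4=1, U5=0, U6=0, U7=0 [stuck-at-0], U8=1, U9=0, U10=0, U11=1 → Y1=1, Y2=1 — eliminated
  U0 stuck-at-1: U0=1 [stuck-at-1], U1=1, U2=0, U3=1, U4=1, U5=0, U6=0, U7=1, U8=0, U9=0, U10=0, U11=1 → Y1=0, Y2=1 — matches
Only U0 stuck-at-1 reproduces the observed Y1=0, Y2=1.

U0 stuck-at-1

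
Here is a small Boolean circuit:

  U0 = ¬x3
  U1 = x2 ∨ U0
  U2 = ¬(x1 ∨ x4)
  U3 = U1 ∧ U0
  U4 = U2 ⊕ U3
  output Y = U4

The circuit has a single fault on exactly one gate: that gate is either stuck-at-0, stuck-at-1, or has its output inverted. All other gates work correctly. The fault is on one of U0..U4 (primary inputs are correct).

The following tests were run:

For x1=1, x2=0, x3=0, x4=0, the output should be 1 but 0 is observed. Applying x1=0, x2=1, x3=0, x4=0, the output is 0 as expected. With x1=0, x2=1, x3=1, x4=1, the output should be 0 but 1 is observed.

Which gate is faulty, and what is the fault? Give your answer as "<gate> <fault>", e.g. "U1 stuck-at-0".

Fault-free values for test 1 (x1=1, x2=0, x3=0, x4=0): U0=1, U1=1, U2=0, U3=1, U4=1, giving Y=1. Observed 0.
Test 1: faults giving observed 0 are {U0 stuck-at-0, U0 inverted output, U1 stuck-at-0, U1 inverted output, U2 stuck-at-1, U2 inverted output, U3 stuck-at-0, U3 inverted output, U4 stuck-at-0, U4 inverted output}.
Test 2 (x1=0, x2=1, x3=0, x4=0): fault-free U0=1, U1=1, U2=1, U3=1, U4=0 → 0; observed 0. Eliminates U0 stuck-at-0, U0 inverted output, U1 stuck-at-0, U1 inverted output, U2 inverted output, U3 stuck-at-0, U3 inverted output, U4 inverted output.
Test 3 (x1=0, x2=1, x3=1, x4=1): fault-free U0=0, U1=1, U2=0, U3=0, U4=0 → 0; observed 1. Eliminates U4 stuck-at-0.
Only U2 stuck-at-1 is consistent with every test.

U2 stuck-at-1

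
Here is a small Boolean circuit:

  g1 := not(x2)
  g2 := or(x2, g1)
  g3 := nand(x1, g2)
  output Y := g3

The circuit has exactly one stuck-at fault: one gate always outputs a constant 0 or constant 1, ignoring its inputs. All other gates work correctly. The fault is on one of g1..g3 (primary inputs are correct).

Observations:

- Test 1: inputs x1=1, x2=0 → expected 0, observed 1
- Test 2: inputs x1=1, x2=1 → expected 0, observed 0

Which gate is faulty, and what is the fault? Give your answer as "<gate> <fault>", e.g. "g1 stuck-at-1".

g1 stuck-at-0

Fault-free values for test 1 (x1=1, x2=0): g1=1, g2=1, g3=0, giving Y=0. Observed 1.
Test 1: faults giving observed 1 are {g1 stuck-at-0, g2 stuck-at-0, g3 stuck-at-1}.
Test 2 (x1=1, x2=1): fault-free g1=0, g2=1, g3=0 → 0; observed 0. Eliminates g2 stuck-at-0, g3 stuck-at-1.
Only g1 stuck-at-0 is consistent with every test.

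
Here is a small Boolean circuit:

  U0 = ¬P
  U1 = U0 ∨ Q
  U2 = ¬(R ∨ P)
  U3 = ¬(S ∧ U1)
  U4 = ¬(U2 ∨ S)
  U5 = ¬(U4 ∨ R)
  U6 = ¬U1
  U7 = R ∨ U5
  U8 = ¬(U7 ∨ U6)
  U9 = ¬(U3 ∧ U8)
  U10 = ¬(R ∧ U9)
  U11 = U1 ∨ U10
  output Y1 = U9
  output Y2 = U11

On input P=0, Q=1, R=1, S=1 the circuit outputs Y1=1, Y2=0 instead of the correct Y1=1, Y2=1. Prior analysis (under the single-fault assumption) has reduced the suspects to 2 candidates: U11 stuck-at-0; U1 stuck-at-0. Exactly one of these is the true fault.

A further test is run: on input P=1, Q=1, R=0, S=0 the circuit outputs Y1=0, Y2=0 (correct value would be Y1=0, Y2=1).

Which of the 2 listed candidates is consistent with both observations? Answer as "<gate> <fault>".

U11 stuck-at-0

Evaluate each candidate on input P=1, Q=1, R=0, S=0:
  U11 stuck-at-0: U0=0, U1=1, U2=0, U3=1, U4=1, U5=0, U6=0, U7=0, U8=1, U9=0, U10=1, U11=0 [stuck-at-0] → Y1=0, Y2=0 — matches
  U1 stuck-at-0: U0=0, U1=0 [stuck-at-0], U2=0, U3=1, U4=1, U5=0, U6=1, U7=0, U8=0, U9=1, U10=1, U11=1 → Y1=1, Y2=1 — eliminated
Only U11 stuck-at-0 reproduces the observed Y1=0, Y2=0.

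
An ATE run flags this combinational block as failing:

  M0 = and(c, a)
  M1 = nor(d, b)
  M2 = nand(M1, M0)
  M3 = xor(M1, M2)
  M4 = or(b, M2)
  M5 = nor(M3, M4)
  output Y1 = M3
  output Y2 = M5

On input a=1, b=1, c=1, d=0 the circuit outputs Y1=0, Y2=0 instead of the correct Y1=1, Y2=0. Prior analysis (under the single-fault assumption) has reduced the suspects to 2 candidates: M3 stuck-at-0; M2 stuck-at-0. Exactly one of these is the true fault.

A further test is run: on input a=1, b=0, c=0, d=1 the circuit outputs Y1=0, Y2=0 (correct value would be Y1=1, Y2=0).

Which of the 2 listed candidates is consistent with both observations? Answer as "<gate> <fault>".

M3 stuck-at-0

Evaluate each candidate on input a=1, b=0, c=0, d=1:
  M3 stuck-at-0: M0=0, M1=0, M2=1, M3=0 [stuck-at-0], M4=1, M5=0 → Y1=0, Y2=0 — matches
  M2 stuck-at-0: M0=0, M1=0, M2=0 [stuck-at-0], M3=0, M4=0, M5=1 → Y1=0, Y2=1 — eliminated
Only M3 stuck-at-0 reproduces the observed Y1=0, Y2=0.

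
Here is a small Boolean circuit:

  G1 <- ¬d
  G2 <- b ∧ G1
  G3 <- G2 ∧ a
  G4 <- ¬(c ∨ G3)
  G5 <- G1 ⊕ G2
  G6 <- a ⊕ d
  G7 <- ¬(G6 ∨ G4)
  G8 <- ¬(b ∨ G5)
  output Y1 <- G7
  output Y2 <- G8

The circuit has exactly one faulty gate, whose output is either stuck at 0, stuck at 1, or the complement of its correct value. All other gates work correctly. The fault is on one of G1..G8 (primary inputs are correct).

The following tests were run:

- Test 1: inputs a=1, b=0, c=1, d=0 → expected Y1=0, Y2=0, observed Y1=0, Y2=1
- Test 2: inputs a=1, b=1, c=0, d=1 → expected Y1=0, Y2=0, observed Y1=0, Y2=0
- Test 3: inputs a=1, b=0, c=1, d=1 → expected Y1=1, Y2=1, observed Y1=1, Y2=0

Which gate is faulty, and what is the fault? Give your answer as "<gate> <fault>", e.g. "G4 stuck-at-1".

G5 inverted output

Fault-free values for test 1 (a=1, b=0, c=1, d=0): G1=1, G2=0, G3=0, G4=0, G5=1, G6=1, G7=0, G8=0, giving Y1=0, Y2=0. Observed Y1=0, Y2=1.
Test 1: faults giving observed Y1=0, Y2=1 are {G1 stuck-at-0, G1 inverted output, G2 stuck-at-1, G2 inverted output, G5 stuck-at-0, G5 inverted output, G8 stuck-at-1, G8 inverted output}.
Test 2 (a=1, b=1, c=0, d=1): fault-free G1=0, G2=0, G3=0, G4=1, G5=0, G6=0, G7=0, G8=0 → Y1=0, Y2=0; observed Y1=0, Y2=0. Eliminates G1 inverted output, G2 stuck-at-1, G2 inverted output, G8 stuck-at-1, G8 inverted output.
Test 3 (a=1, b=0, c=1, d=1): fault-free G1=0, G2=0, G3=0, G4=0, G5=0, G6=0, G7=1, G8=1 → Y1=1, Y2=1; observed Y1=1, Y2=0. Eliminates G1 stuck-at-0, G5 stuck-at-0.
Only G5 inverted output is consistent with every test.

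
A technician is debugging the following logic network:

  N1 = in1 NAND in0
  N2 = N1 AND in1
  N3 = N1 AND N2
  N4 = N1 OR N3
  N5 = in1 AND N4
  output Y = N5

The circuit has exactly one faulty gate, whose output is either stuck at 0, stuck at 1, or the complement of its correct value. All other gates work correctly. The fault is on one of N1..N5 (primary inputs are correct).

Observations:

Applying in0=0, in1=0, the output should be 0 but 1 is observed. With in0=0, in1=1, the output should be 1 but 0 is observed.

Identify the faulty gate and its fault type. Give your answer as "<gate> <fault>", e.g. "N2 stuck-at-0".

N5 inverted output

Fault-free values for test 1 (in0=0, in1=0): N1=1, N2=0, N3=0, N4=1, N5=0, giving Y=0. Observed 1.
Test 1: faults giving observed 1 are {N5 stuck-at-1, N5 inverted output}.
Test 2 (in0=0, in1=1): fault-free N1=1, N2=1, N3=1, N4=1, N5=1 → 1; observed 0. Eliminates N5 stuck-at-1.
Only N5 inverted output is consistent with every test.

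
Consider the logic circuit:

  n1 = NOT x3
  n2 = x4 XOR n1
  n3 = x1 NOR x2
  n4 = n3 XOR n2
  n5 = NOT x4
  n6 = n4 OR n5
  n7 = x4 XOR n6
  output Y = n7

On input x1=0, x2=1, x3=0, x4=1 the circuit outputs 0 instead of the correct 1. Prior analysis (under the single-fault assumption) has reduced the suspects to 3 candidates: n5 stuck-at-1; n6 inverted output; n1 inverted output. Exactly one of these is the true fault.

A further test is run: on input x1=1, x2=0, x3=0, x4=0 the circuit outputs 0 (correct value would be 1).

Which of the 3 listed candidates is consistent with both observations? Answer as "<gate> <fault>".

n6 inverted output

Evaluate each candidate on input x1=1, x2=0, x3=0, x4=0:
  n5 stuck-at-1: n1=1, n2=1, n3=0, n4=1, n5=1 [stuck-at-1], n6=1, n7=1 → 1 — eliminated
  n6 inverted output: n1=1, n2=1, n3=0, n4=1, n5=1, n6=0 [inverted output], n7=0 → 0 — matches
  n1 inverted output: n1=0 [inverted output], n2=0, n3=0, n4=0, n5=1, n6=1, n7=1 → 1 — eliminated
Only n6 inverted output reproduces the observed 0.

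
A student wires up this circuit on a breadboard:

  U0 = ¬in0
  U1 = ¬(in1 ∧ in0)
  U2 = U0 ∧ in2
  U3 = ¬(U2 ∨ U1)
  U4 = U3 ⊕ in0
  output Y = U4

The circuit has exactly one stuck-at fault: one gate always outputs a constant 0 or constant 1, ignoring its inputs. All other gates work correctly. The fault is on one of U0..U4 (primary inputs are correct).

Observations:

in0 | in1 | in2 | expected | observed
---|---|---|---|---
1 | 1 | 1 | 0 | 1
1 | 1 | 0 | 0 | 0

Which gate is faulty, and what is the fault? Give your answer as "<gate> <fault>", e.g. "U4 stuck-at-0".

Fault-free values for test 1 (in0=1, in1=1, in2=1): U0=0, U1=0, U2=0, U3=1, U4=0, giving Y=0. Observed 1.
Test 1: faults giving observed 1 are {U0 stuck-at-1, U1 stuck-at-1, U2 stuck-at-1, U3 stuck-at-0, U4 stuck-at-1}.
Test 2 (in0=1, in1=1, in2=0): fault-free U0=0, U1=0, U2=0, U3=1, U4=0 → 0; observed 0. Eliminates U1 stuck-at-1, U2 stuck-at-1, U3 stuck-at-0, U4 stuck-at-1.
Only U0 stuck-at-1 is consistent with every test.

U0 stuck-at-1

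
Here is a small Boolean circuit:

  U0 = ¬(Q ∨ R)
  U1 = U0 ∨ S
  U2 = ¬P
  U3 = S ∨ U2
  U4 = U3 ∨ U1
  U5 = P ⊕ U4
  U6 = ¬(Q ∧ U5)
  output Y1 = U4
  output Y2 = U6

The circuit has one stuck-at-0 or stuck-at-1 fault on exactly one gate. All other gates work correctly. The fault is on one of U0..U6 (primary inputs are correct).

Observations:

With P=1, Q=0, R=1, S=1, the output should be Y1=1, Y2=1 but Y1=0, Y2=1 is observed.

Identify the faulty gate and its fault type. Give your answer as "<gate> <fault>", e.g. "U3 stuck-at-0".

Fault-free values for test 1 (P=1, Q=0, R=1, S=1): U0=0, U1=1, U2=0, U3=1, U4=1, U5=0, U6=1, giving Y1=1, Y2=1. Observed Y1=0, Y2=1.
Test 1: faults giving observed Y1=0, Y2=1 are {U4 stuck-at-0}.
Only U4 stuck-at-0 is consistent with every test.

U4 stuck-at-0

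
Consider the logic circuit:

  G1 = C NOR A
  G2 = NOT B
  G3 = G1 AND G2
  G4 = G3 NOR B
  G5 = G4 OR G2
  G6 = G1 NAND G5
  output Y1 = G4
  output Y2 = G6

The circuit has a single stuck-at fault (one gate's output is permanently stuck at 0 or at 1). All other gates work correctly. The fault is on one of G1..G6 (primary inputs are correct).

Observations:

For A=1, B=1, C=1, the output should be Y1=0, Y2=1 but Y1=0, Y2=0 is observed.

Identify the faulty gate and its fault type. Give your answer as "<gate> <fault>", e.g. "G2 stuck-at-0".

Fault-free values for test 1 (A=1, B=1, C=1): G1=0, G2=0, G3=0, G4=0, G5=0, G6=1, giving Y1=0, Y2=1. Observed Y1=0, Y2=0.
Test 1: faults giving observed Y1=0, Y2=0 are {G6 stuck-at-0}.
Only G6 stuck-at-0 is consistent with every test.

G6 stuck-at-0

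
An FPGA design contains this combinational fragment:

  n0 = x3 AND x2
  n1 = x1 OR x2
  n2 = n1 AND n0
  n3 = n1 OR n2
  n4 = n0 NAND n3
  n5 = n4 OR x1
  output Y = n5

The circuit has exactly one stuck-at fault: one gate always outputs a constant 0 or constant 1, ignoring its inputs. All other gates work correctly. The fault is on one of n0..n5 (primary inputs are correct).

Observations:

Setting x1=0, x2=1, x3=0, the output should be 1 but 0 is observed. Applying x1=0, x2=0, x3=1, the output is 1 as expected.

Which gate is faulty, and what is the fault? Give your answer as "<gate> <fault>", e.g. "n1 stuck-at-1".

Fault-free values for test 1 (x1=0, x2=1, x3=0): n0=0, n1=1, n2=0, n3=1, n4=1, n5=1, giving Y=1. Observed 0.
Test 1: faults giving observed 0 are {n0 stuck-at-1, n4 stuck-at-0, n5 stuck-at-0}.
Test 2 (x1=0, x2=0, x3=1): fault-free n0=0, n1=0, n2=0, n3=0, n4=1, n5=1 → 1; observed 1. Eliminates n4 stuck-at-0, n5 stuck-at-0.
Only n0 stuck-at-1 is consistent with every test.

n0 stuck-at-1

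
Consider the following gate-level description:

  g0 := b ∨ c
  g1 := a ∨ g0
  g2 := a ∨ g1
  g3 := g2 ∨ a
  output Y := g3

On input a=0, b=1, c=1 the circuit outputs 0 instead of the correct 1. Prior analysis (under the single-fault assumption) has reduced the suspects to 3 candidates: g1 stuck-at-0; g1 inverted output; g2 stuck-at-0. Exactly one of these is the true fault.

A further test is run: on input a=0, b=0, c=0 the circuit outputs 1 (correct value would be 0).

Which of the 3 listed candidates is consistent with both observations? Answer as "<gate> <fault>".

g1 inverted output

Evaluate each candidate on input a=0, b=0, c=0:
  g1 stuck-at-0: g0=0, g1=0 [stuck-at-0], g2=0, g3=0 → 0 — eliminated
  g1 inverted output: g0=0, g1=1 [inverted output], g2=1, g3=1 → 1 — matches
  g2 stuck-at-0: g0=0, g1=0, g2=0 [stuck-at-0], g3=0 → 0 — eliminated
Only g1 inverted output reproduces the observed 1.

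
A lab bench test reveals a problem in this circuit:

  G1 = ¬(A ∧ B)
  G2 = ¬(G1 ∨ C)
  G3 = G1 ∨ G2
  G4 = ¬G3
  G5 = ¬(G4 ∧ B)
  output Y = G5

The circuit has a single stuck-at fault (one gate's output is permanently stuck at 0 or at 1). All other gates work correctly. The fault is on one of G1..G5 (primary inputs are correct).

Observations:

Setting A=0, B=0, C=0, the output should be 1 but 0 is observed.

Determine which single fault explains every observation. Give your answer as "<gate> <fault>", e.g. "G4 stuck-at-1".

G5 stuck-at-0

Fault-free values for test 1 (A=0, B=0, C=0): G1=1, G2=0, G3=1, G4=0, G5=1, giving Y=1. Observed 0.
Test 1: faults giving observed 0 are {G5 stuck-at-0}.
Only G5 stuck-at-0 is consistent with every test.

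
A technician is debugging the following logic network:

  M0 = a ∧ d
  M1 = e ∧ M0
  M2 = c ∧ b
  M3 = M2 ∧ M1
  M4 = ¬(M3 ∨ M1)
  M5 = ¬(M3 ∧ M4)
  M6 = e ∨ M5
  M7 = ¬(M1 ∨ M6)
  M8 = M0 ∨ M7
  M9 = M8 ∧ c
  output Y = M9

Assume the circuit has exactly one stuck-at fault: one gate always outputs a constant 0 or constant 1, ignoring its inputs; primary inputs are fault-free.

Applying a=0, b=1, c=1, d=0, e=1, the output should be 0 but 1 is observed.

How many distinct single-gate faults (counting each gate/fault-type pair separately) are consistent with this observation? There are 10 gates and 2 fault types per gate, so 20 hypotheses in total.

Fault-free: M0=0, M1=0, M2=1, M3=0, M4=1, M5=1, M6=1, M7=0, M8=0, M9=0 → 0. Observed 1.
  M0: stuck-at-1 ✓; others ✗
  M1: none of the 2 fault types match ✗
  M2: none of the 2 fault types match ✗
  M3: none of the 2 fault types match ✗
  M4: none of the 2 fault types match ✗
  M5: none of the 2 fault types match ✗
  M6: stuck-at-0 ✓; others ✗
  M7: stuck-at-1 ✓; others ✗
  M8: stuck-at-1 ✓; others ✗
  M9: stuck-at-1 ✓; others ✗
Consistent faults: {M0 stuck-at-1, M6 stuck-at-0, M7 stuck-at-1, M8 stuck-at-1, M9 stuck-at-1} — 5 in all.

5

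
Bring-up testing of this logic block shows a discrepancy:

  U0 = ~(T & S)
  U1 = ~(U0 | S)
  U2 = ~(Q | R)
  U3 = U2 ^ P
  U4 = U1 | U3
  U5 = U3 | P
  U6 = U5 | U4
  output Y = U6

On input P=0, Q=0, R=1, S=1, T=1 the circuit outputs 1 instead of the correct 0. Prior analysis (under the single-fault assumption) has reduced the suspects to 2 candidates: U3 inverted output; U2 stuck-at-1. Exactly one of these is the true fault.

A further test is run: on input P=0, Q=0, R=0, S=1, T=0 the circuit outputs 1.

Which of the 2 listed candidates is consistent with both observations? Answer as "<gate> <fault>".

U2 stuck-at-1

Evaluate each candidate on input P=0, Q=0, R=0, S=1, T=0:
  U3 inverted output: U0=1, U1=0, U2=1, U3=0 [inverted output], U4=0, U5=0, U6=0 → 0 — eliminated
  U2 stuck-at-1: U0=1, U1=0, U2=1 [stuck-at-1], U3=1, U4=1, U5=1, U6=1 → 1 — matches
Only U2 stuck-at-1 reproduces the observed 1.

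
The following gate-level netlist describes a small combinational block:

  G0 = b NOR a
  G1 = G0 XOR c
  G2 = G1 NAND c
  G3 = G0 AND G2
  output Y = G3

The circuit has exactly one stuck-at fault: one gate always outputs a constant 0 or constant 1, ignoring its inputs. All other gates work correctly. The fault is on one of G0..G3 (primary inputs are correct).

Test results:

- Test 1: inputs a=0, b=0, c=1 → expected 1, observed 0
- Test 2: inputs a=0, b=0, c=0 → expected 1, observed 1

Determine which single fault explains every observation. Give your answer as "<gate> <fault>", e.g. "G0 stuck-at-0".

G1 stuck-at-1

Fault-free values for test 1 (a=0, b=0, c=1): G0=1, G1=0, G2=1, G3=1, giving Y=1. Observed 0.
Test 1: faults giving observed 0 are {G0 stuck-at-0, G1 stuck-at-1, G2 stuck-at-0, G3 stuck-at-0}.
Test 2 (a=0, b=0, c=0): fault-free G0=1, G1=1, G2=1, G3=1 → 1; observed 1. Eliminates G0 stuck-at-0, G2 stuck-at-0, G3 stuck-at-0.
Only G1 stuck-at-1 is consistent with every test.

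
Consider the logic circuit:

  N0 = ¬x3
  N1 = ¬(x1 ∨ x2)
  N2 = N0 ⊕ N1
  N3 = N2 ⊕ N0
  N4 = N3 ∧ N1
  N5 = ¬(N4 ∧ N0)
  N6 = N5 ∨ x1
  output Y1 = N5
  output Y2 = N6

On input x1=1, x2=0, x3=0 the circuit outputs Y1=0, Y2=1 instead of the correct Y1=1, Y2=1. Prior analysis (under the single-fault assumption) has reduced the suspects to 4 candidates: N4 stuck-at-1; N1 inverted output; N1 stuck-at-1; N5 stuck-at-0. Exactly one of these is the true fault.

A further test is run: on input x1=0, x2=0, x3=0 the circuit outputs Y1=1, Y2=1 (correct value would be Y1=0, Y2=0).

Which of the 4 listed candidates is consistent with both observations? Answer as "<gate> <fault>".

N1 inverted output

Evaluate each candidate on input x1=0, x2=0, x3=0:
  N4 stuck-at-1: N0=1, N1=1, N2=0, N3=1, N4=1 [stuck-at-1], N5=0, N6=0 → Y1=0, Y2=0 — eliminated
  N1 inverted output: N0=1, N1=0 [inverted output], N2=1, N3=0, N4=0, N5=1, N6=1 → Y1=1, Y2=1 — matches
  N1 stuck-at-1: N0=1, N1=1 [stuck-at-1], N2=0, N3=1, N4=1, N5=0, N6=0 → Y1=0, Y2=0 — eliminated
  N5 stuck-at-0: N0=1, N1=1, N2=0, N3=1, N4=1, N5=0 [stuck-at-0], N6=0 → Y1=0, Y2=0 — eliminated
Only N1 inverted output reproduces the observed Y1=1, Y2=1.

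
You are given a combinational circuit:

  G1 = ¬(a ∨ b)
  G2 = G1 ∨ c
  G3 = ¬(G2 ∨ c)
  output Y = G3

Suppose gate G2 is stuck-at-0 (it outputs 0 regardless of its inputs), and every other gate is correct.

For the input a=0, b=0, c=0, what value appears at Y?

1

Propagate with G2 forced: G1=1, G2=0 [stuck-at-0], G3=1.
So Y = 1. (Without the fault it would be 0.)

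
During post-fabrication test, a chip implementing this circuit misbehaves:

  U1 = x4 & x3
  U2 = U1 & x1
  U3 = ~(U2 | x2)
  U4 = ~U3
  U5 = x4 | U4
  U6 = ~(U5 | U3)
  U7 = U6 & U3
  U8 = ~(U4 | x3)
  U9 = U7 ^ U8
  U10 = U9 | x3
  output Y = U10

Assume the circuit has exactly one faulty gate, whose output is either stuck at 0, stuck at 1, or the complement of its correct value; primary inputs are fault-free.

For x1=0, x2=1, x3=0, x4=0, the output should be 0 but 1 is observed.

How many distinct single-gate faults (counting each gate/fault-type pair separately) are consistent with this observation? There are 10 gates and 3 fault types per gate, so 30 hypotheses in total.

Fault-free: U1=0, U2=0, U3=0, U4=1, U5=1, U6=0, U7=0, U8=0, U9=0, U10=0 → 0. Observed 1.
  U1: none of the 3 fault types match ✗
  U2: none of the 3 fault types match ✗
  U3: stuck-at-1, inverted output ✓; others ✗
  U4: stuck-at-0, inverted output ✓; others ✗
  U5: none of the 3 fault types match ✗
  U6: none of the 3 fault types match ✗
  U7: stuck-at-1, inverted output ✓; others ✗
  U8: stuck-at-1, inverted output ✓; others ✗
  U9: stuck-at-1, inverted output ✓; others ✗
  U10: stuck-at-1, inverted output ✓; others ✗
Consistent faults: {U3 stuck-at-1, U3 inverted output, U4 stuck-at-0, U4 inverted output, U7 stuck-at-1, U7 inverted output, U8 stuck-at-1, U8 inverted output, U9 stuck-at-1, U9 inverted output, U10 stuck-at-1, U10 inverted output} — 12 in all.

12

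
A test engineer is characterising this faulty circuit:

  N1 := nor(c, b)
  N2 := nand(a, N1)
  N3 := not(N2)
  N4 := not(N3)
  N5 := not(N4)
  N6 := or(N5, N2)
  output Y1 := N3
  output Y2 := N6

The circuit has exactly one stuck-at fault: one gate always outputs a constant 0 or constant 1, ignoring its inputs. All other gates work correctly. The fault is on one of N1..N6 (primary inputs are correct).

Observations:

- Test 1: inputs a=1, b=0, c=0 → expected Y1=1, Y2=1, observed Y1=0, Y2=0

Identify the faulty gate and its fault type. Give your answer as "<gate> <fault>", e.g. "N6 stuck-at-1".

N3 stuck-at-0

Fault-free values for test 1 (a=1, b=0, c=0): N1=1, N2=0, N3=1, N4=0, N5=1, N6=1, giving Y1=1, Y2=1. Observed Y1=0, Y2=0.
Test 1: faults giving observed Y1=0, Y2=0 are {N3 stuck-at-0}.
Only N3 stuck-at-0 is consistent with every test.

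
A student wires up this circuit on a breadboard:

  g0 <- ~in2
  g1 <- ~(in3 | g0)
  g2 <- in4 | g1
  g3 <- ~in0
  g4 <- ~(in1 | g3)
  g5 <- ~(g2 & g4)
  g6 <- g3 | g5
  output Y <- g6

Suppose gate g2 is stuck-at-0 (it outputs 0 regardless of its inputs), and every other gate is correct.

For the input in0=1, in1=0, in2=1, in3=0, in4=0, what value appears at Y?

1

Propagate with g2 forced: g0=0, g1=1, g2=0 [stuck-at-0], g3=0, g4=1, g5=1, g6=1.
So Y = 1. (Without the fault it would be 0.)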